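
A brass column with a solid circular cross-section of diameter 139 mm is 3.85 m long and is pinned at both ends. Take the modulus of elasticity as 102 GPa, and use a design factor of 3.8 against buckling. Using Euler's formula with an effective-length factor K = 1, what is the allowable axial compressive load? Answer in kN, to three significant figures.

P_allow = 328 kN

I = πd⁴/64 = π×139⁴/64 = 1.832×10^7 mm⁴.
Effective length L_e = KL = 1×3.85 m = 3850 mm.
Euler critical load P_cr = π²EI/L_e² = π²×102000×1.832×10^7/3850² = 1.245×10^6 N.
P_allow = P_cr/n = 1.245×10^6/3.8 = 327500 N.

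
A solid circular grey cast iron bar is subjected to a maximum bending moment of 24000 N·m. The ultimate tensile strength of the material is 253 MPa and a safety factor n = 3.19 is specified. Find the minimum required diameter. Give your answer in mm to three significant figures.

d = 146 mm

σ_allow = 253/3.19 = 79.31 MPa.
For a solid circular section σ = 32M/(πd³), so d³ = 32M/(π σ_allow) = 32×2.4000×10^7/(π×79.31) = 3.082×10^6 mm³.
d = 145.5 mm.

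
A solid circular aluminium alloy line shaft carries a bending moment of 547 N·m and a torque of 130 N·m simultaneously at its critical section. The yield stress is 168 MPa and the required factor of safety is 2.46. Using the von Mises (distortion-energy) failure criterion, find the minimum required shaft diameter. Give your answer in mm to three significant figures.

σ_allow = σ_y/n = 168/2.46 = 68.29 MPa.
For a solid shaft σ_b = 32M/(πd³) and τ = 16T/(πd³), so the von Mises stress is σ' = (16/πd³)·√(4M²+3T²).
√(4M²+3T²) = √(4×(547000)² + 3×(130000)²) = 1.117×10^6 N·mm.
d³ = 16×1.117×10^6/(π×68.29) = 83300 mm³.
d = 43.67 mm.

d = 43.7 mm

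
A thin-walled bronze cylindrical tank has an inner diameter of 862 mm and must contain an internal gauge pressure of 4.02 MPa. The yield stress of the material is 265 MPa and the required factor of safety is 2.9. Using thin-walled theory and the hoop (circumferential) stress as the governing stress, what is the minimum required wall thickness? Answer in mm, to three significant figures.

σ_allow = 265/2.9 = 91.38 MPa.
Hoop stress σ_h = pD/(2t), so t = pD/(2σ_allow) = 4.02×862/(2×91.38) = 18.96 mm.

t = 19.0 mm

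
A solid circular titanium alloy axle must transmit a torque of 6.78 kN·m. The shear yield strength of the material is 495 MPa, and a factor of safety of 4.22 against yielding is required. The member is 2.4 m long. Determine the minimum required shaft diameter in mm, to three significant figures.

d = 66.5 mm

Allowable shear stress τ_allow = 495/4.22 = 117.3 MPa.
For a solid shaft τ = 16T/(πd³), so d³ = 16T/(π τ_allow) = 16×6780000/(π×117.3) = 294400 mm³.
d = (294400)^(1/3) = 66.52 mm.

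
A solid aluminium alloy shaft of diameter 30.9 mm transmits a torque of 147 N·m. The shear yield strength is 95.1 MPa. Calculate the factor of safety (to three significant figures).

τ = 16T/(πd³) = 16×147000/(π×30.9³) = 25.38 MPa.
n = τ_limit/τ = 95.1/25.38 = 3.748.

n = 3.75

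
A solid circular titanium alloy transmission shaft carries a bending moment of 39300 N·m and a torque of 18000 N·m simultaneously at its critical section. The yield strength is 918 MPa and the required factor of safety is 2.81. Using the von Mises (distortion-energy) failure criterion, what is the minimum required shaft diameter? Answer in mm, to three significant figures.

σ_allow = σ_y/n = 918/2.81 = 326.7 MPa.
For a solid shaft σ_b = 32M/(πd³) and τ = 16T/(πd³), so the von Mises stress is σ' = (16/πd³)·√(4M²+3T²).
√(4M²+3T²) = √(4×(3.930×10^7)² + 3×(1.800×10^7)²) = 8.456×10^7 N·mm.
d³ = 16×8.456×10^7/(π×326.7) = 1.318×10^6 mm³.
d = 109.6 mm.

d = 110 mm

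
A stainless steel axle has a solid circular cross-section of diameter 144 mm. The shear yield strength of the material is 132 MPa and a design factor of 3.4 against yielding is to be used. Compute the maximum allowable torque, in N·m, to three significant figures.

τ_allow = 132/3.4 = 38.82 MPa.
For a solid shaft T_allow = τ_allow·πd³/16; πd³/16 = π×144³/16 = 586300 mm³.
T_allow = 38.82×586300 = 2.276×10^7 N·mm = 22760 N·m.

T_allow = 22800 N·m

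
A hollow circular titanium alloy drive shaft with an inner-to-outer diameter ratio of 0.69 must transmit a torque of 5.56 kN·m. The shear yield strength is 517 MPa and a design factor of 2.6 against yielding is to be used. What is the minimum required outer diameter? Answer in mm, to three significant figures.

d_o = 56.9 mm

τ_allow = 517/2.6 = 198.8 MPa.
For a hollow shaft τ = 16T/[πd_o³(1−k⁴)] with k = 0.69, so 1−k⁴ = 0.7733.
d_o³ = 16T/[π τ_allow (1−k⁴)] = 16×5560000/(π×198.8×0.7733) = 184100 mm³.
d_o = 56.89 mm.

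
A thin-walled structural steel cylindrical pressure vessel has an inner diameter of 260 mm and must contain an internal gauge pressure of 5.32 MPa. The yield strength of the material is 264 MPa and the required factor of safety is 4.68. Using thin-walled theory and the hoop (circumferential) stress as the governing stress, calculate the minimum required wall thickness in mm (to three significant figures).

t = 12.3 mm

σ_allow = 264/4.68 = 56.41 MPa.
Hoop stress σ_h = pD/(2t), so t = pD/(2σ_allow) = 5.32×260/(2×56.41) = 12.26 mm.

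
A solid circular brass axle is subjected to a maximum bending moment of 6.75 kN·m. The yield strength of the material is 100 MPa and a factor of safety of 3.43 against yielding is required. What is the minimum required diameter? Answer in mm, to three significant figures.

σ_allow = 100/3.43 = 29.15 MPa.
For a solid circular section σ = 32M/(πd³), so d³ = 32M/(π σ_allow) = 32×6750000/(π×29.15) = 2.358×10^6 mm³.
d = 133.1 mm.

d = 133 mm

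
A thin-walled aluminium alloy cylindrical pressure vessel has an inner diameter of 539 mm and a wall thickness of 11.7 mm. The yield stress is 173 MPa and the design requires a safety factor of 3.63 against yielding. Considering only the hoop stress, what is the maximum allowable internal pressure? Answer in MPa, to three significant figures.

σ_allow = 173/3.63 = 47.66 MPa.
σ_h = pD/(2t) → p_allow = 2σ_allow t/D = 2×47.66×11.7/539 = 2.069 MPa.

p_allow = 2.07 MPa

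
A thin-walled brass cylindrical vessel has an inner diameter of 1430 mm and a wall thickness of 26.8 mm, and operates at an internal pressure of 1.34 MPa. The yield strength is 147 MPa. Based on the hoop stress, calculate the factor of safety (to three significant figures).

n = 4.11

σ_h = pD/(2t) = 1.34×1430/(2×26.8) = 35.75 MPa.
n = 147/35.75 = 4.112.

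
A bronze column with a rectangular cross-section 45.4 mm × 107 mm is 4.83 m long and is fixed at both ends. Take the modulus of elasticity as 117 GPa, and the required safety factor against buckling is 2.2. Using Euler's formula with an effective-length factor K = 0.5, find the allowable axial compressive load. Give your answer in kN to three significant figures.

Buckling occurs about the weak axis: I_min = h·b³/12 = 107×45.4³/12 = 834400 mm⁴ (b = 45.4 mm is the smaller dimension).
Effective length L_e = KL = 0.5×4.83 m = 2415 mm.
Euler critical load P_cr = π²EI/L_e² = π²×117000×834400/2415² = 165200 N.
P_allow = P_cr/n = 165200/2.2 = 75090 N.

P_allow = 75.1 kN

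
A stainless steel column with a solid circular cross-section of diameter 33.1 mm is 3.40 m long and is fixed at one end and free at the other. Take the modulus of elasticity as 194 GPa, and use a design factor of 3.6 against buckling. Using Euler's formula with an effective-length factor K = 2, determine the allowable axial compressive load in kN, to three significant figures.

P_allow = 0.678 kN

I = πd⁴/64 = π×33.1⁴/64 = 58920 mm⁴.
Effective length L_e = KL = 2×3.40 m = 6800 mm.
Euler critical load P_cr = π²EI/L_e² = π²×194000×58920/6800² = 2440 N.
P_allow = P_cr/n = 2440/3.6 = 677.7 N.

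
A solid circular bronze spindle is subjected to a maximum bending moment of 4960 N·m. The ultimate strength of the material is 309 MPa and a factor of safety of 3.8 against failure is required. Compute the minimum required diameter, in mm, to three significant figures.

d = 85.3 mm

σ_allow = 309/3.8 = 81.32 MPa.
For a solid circular section σ = 32M/(πd³), so d³ = 32M/(π σ_allow) = 32×4960000/(π×81.32) = 621300 mm³.
d = 85.33 mm.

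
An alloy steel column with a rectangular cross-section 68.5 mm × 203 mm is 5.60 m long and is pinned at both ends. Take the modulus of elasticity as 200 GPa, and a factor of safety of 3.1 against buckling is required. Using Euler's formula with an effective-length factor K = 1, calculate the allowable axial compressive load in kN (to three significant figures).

P_allow = 110 kN

Buckling occurs about the weak axis: I_min = h·b³/12 = 203×68.5³/12 = 5.437×10^6 mm⁴ (b = 68.5 mm is the smaller dimension).
Effective length L_e = KL = 1×5.60 m = 5600 mm.
Euler critical load P_cr = π²EI/L_e² = π²×200000×5.437×10^6/5600² = 342200 N.
P_allow = P_cr/n = 342200/3.1 = 110400 N.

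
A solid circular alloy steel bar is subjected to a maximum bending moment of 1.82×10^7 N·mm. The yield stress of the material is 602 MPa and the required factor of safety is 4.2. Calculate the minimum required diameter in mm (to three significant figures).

σ_allow = 602/4.2 = 143.3 MPa.
For a solid circular section σ = 32M/(πd³), so d³ = 32M/(π σ_allow) = 32×1.8200×10^7/(π×143.3) = 1.293×10^6 mm³.
d = 109.0 mm.

d = 109 mm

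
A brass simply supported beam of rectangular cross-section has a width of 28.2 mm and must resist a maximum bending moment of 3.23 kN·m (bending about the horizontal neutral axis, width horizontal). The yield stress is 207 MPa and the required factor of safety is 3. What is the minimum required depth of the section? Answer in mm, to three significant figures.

h = 99.8 mm

σ_allow = 207/3 = 69.00 MPa.
For a rectangular section σ = 6M/(bh²), so h² = 6M/(b σ_allow) = 6×3230000/(28.2×69.00) = 9960 mm².
h = 99.80 mm.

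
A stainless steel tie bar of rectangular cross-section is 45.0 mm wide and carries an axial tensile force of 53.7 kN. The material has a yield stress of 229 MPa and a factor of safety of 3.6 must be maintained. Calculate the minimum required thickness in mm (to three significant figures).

σ_allow = 229/3.6 = 63.61 MPa.
Required area A = F/σ_allow = 53700/63.61 = 844.2 mm².
t = A/w = 844.2/45.0 = 18.76 mm.

t = 18.8 mm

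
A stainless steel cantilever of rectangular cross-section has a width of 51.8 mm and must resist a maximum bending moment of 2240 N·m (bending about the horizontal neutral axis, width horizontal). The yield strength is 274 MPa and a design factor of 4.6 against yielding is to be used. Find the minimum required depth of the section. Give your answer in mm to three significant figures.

σ_allow = 274/4.6 = 59.57 MPa.
For a rectangular section σ = 6M/(bh²), so h² = 6M/(b σ_allow) = 6×2240000/(51.8×59.57) = 4356 mm².
h = 66.00 mm.

h = 66.0 mm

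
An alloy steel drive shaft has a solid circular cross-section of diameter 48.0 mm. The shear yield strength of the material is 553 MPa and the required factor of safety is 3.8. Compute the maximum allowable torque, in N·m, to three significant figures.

T_allow = 3160 N·m

τ_allow = 553/3.8 = 145.5 MPa.
For a solid shaft T_allow = τ_allow·πd³/16; πd³/16 = π×48.0³/16 = 21710 mm³.
T_allow = 145.5×21710 = 3.160×10^6 N·mm = 3160 N·m.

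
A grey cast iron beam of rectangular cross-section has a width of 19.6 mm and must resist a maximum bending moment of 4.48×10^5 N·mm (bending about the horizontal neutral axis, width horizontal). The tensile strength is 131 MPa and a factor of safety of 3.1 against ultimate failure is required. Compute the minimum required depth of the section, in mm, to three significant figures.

σ_allow = 131/3.1 = 42.26 MPa.
For a rectangular section σ = 6M/(bh²), so h² = 6M/(b σ_allow) = 6×448000/(19.6×42.26) = 3245 mm².
h = 56.97 mm.

h = 57.0 mm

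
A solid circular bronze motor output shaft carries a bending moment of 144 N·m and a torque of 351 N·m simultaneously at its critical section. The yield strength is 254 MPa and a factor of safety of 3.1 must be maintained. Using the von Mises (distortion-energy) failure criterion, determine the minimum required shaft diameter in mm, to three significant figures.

σ_allow = σ_y/n = 254/3.1 = 81.94 MPa.
For a solid shaft σ_b = 32M/(πd³) and τ = 16T/(πd³), so the von Mises stress is σ' = (16/πd³)·√(4M²+3T²).
√(4M²+3T²) = √(4×(144000)² + 3×(351000)²) = 672700 N·mm.
d³ = 16×672700/(π×81.94) = 41810 mm³.
d = 34.71 mm.

d = 34.7 mm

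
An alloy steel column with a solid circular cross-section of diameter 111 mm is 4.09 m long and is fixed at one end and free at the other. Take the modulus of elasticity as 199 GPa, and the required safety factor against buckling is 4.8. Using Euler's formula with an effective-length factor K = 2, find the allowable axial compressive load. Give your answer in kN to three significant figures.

I = πd⁴/64 = π×111⁴/64 = 7.452×10^6 mm⁴.
Effective length L_e = KL = 2×4.09 m = 8180 mm.
Euler critical load P_cr = π²EI/L_e² = π²×199000×7.452×10^6/8180² = 218700 N.
P_allow = P_cr/n = 218700/4.8 = 45570 N.

P_allow = 45.6 kN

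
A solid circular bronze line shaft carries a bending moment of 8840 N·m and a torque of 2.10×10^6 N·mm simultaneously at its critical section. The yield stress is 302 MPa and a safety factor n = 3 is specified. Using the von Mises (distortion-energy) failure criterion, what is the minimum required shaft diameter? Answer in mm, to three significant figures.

d = 97.0 mm

σ_allow = σ_y/n = 302/3 = 100.7 MPa.
For a solid shaft σ_b = 32M/(πd³) and τ = 16T/(πd³), so the von Mises stress is σ' = (16/πd³)·√(4M²+3T²).
√(4M²+3T²) = √(4×(8.840×10^6)² + 3×(2.100×10^6)²) = 1.805×10^7 N·mm.
d³ = 16×1.805×10^7/(π×100.7) = 913200 mm³.
d = 97.02 mm.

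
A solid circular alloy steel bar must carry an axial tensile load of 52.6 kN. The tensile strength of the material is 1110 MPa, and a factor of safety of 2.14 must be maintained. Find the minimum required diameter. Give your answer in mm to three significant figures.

d = 11.4 mm

Allowable stress σ_allow = 1110/2.14 = 518.7 MPa.
Required area A = F/σ_allow = 52600/518.7 = 101.4 mm².
A = πd²/4 → d = √(4A/π) = 11.36 mm.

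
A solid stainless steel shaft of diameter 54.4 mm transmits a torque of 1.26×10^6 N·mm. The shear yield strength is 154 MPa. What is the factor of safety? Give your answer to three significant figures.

n = 3.86

τ = 16T/(πd³) = 16×1260000/(π×54.4³) = 39.86 MPa.
n = τ_limit/τ = 154/39.86 = 3.863.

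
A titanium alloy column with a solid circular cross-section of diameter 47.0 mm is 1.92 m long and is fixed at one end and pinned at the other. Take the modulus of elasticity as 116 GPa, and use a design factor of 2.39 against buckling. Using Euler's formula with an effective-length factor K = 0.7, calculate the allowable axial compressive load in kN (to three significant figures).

I = πd⁴/64 = π×47.0⁴/64 = 239500 mm⁴.
Effective length L_e = KL = 0.7×1.92 m = 1344 mm.
Euler critical load P_cr = π²EI/L_e² = π²×116000×239500/1344² = 151800 N.
P_allow = P_cr/n = 151800/2.39 = 63520 N.

P_allow = 63.5 kN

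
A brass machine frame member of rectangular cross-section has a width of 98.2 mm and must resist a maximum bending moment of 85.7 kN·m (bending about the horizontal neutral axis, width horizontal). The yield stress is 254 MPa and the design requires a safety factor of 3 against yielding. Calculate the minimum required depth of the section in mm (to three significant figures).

h = 249 mm

σ_allow = 254/3 = 84.67 MPa.
For a rectangular section σ = 6M/(bh²), so h² = 6M/(b σ_allow) = 6×8.5700×10^7/(98.2×84.67) = 61850 mm².
h = 248.7 mm.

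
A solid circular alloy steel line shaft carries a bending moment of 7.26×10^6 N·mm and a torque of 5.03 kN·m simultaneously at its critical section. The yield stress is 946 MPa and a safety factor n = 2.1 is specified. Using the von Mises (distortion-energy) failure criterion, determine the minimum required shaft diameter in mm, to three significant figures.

d = 57.6 mm

σ_allow = σ_y/n = 946/2.1 = 450.5 MPa.
For a solid shaft σ_b = 32M/(πd³) and τ = 16T/(πd³), so the von Mises stress is σ' = (16/πd³)·√(4M²+3T²).
√(4M²+3T²) = √(4×(7.260×10^6)² + 3×(5.030×10^6)²) = 1.693×10^7 N·mm.
d³ = 16×1.693×10^7/(π×450.5) = 191400 mm³.
d = 57.63 mm.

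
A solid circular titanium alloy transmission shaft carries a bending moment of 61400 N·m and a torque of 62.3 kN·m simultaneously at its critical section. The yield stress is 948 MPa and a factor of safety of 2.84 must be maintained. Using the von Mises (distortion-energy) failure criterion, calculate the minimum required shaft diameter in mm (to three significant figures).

d = 136 mm

σ_allow = σ_y/n = 948/2.84 = 333.8 MPa.
For a solid shaft σ_b = 32M/(πd³) and τ = 16T/(πd³), so the von Mises stress is σ' = (16/πd³)·√(4M²+3T²).
√(4M²+3T²) = √(4×(6.140×10^7)² + 3×(6.230×10^7)²) = 1.635×10^8 N·mm.
d³ = 16×1.635×10^8/(π×333.8) = 2.494×10^6 mm³.
d = 135.6 mm.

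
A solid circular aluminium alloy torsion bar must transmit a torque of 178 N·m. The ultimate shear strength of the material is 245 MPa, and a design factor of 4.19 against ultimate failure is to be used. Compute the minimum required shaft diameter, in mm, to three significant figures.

d = 24.9 mm

Allowable shear stress τ_allow = 245/4.19 = 58.47 MPa.
For a solid shaft τ = 16T/(πd³), so d³ = 16T/(π τ_allow) = 16×178000/(π×58.47) = 15500 mm³.
d = (15500)^(1/3) = 24.94 mm.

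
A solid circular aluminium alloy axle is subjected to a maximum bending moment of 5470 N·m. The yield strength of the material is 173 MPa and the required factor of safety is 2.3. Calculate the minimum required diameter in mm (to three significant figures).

d = 90.5 mm

σ_allow = 173/2.3 = 75.22 MPa.
For a solid circular section σ = 32M/(πd³), so d³ = 32M/(π σ_allow) = 32×5470000/(π×75.22) = 740700 mm³.
d = 90.48 mm.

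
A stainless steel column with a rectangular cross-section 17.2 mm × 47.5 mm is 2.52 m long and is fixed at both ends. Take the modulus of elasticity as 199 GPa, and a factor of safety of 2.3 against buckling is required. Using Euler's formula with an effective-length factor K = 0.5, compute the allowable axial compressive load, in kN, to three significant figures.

Buckling occurs about the weak axis: I_min = h·b³/12 = 47.5×17.2³/12 = 20140 mm⁴ (b = 17.2 mm is the smaller dimension).
Effective length L_e = KL = 0.5×2.52 m = 1260 mm.
Euler critical load P_cr = π²EI/L_e² = π²×199000×20140/1260² = 24920 N.
P_allow = P_cr/n = 24920/2.3 = 10830 N.

P_allow = 10.8 kN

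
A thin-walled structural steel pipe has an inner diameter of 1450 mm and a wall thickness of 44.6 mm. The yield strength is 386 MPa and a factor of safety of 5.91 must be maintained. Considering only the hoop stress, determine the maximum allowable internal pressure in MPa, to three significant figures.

p_allow = 4.02 MPa

σ_allow = 386/5.91 = 65.31 MPa.
σ_h = pD/(2t) → p_allow = 2σ_allow t/D = 2×65.31×44.6/1450 = 4.018 MPa.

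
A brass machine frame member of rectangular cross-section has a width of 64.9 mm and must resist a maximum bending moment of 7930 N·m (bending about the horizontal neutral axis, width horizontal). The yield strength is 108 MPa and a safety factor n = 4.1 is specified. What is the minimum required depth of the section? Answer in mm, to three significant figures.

h = 167 mm

σ_allow = 108/4.1 = 26.34 MPa.
For a rectangular section σ = 6M/(bh²), so h² = 6M/(b σ_allow) = 6×7930000/(64.9×26.34) = 27830 mm².
h = 166.8 mm.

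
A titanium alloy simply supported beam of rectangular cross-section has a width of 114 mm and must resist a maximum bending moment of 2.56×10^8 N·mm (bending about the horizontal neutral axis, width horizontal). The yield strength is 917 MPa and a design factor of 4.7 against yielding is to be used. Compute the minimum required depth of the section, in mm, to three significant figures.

σ_allow = 917/4.7 = 195.1 MPa.
For a rectangular section σ = 6M/(bh²), so h² = 6M/(b σ_allow) = 6×2.5600×10^8/(114×195.1) = 69060 mm².
h = 262.8 mm.

h = 263 mm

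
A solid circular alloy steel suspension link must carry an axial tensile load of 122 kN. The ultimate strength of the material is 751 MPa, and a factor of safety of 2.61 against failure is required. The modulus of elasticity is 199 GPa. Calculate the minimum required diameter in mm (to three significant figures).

Allowable stress σ_allow = 751/2.61 = 287.7 MPa.
Required area A = F/σ_allow = 122000/287.7 = 424.0 mm².
A = πd²/4 → d = √(4A/π) = 23.23 mm.

d = 23.2 mm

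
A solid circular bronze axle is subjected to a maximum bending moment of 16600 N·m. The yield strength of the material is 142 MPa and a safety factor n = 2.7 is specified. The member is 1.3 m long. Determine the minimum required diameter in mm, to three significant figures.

σ_allow = 142/2.7 = 52.59 MPa.
For a solid circular section σ = 32M/(πd³), so d³ = 32M/(π σ_allow) = 32×1.6600×10^7/(π×52.59) = 3.215×10^6 mm³.
d = 147.6 mm.

d = 148 mm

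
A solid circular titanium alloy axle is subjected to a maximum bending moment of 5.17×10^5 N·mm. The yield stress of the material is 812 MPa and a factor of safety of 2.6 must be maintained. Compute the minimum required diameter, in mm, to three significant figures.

σ_allow = 812/2.6 = 312.3 MPa.
For a solid circular section σ = 32M/(πd³), so d³ = 32M/(π σ_allow) = 32×517000/(π×312.3) = 16860 mm³.
d = 25.64 mm.

d = 25.6 mm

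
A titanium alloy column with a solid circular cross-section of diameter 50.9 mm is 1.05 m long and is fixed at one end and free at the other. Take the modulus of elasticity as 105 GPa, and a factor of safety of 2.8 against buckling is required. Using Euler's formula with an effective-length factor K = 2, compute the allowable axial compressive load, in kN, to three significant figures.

P_allow = 27.7 kN

I = πd⁴/64 = π×50.9⁴/64 = 329500 mm⁴.
Effective length L_e = KL = 2×1.05 m = 2100 mm.
Euler critical load P_cr = π²EI/L_e² = π²×105000×329500/2100² = 77430 N.
P_allow = P_cr/n = 77430/2.8 = 27650 N.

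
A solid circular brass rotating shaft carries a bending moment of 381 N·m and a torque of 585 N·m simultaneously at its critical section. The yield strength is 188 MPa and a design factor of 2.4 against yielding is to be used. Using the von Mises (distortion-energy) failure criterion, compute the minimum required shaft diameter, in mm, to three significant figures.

σ_allow = σ_y/n = 188/2.4 = 78.33 MPa.
For a solid shaft σ_b = 32M/(πd³) and τ = 16T/(πd³), so the von Mises stress is σ' = (16/πd³)·√(4M²+3T²).
√(4M²+3T²) = √(4×(381000)² + 3×(585000)²) = 1.268×10^6 N·mm.
d³ = 16×1.268×10^6/(π×78.33) = 82430 mm³.
d = 43.52 mm.

d = 43.5 mm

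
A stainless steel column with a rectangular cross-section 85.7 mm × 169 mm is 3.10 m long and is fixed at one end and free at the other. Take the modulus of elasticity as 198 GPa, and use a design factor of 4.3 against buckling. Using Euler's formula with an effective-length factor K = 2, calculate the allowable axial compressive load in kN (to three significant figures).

P_allow = 105 kN

Buckling occurs about the weak axis: I_min = h·b³/12 = 169×85.7³/12 = 8.864×10^6 mm⁴ (b = 85.7 mm is the smaller dimension).
Effective length L_e = KL = 2×3.10 m = 6200 mm.
Euler critical load P_cr = π²EI/L_e² = π²×198000×8.864×10^6/6200² = 450600 N.
P_allow = P_cr/n = 450600/4.3 = 104800 N.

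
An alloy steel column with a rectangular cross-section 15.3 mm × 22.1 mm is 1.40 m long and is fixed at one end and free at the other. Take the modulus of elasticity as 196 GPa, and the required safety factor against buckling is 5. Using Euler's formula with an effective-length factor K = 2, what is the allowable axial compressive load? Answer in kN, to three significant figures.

P_allow = 0.326 kN

Buckling occurs about the weak axis: I_min = h·b³/12 = 22.1×15.3³/12 = 6596 mm⁴ (b = 15.3 mm is the smaller dimension).
Effective length L_e = KL = 2×1.40 m = 2800 mm.
Euler critical load P_cr = π²EI/L_e² = π²×196000×6596/2800² = 1628 N.
P_allow = P_cr/n = 1628/5 = 325.5 N.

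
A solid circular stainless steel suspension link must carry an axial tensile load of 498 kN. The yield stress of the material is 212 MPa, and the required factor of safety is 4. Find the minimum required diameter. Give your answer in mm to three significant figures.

d = 109 mm

Allowable stress σ_allow = 212/4 = 53.00 MPa.
Required area A = F/σ_allow = 498000/53.00 = 9396 mm².
A = πd²/4 → d = √(4A/π) = 109.4 mm.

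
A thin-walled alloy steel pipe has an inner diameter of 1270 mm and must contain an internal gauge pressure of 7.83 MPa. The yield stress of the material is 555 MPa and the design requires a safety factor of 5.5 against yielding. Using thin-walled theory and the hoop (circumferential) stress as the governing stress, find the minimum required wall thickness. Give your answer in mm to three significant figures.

σ_allow = 555/5.5 = 100.9 MPa.
Hoop stress σ_h = pD/(2t), so t = pD/(2σ_allow) = 7.83×1270/(2×100.9) = 49.27 mm.

t = 49.3 mm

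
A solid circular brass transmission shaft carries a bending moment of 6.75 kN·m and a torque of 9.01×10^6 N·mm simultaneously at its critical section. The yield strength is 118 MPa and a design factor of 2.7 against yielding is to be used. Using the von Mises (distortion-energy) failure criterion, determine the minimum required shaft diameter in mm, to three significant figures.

d = 134 mm

σ_allow = σ_y/n = 118/2.7 = 43.70 MPa.
For a solid shaft σ_b = 32M/(πd³) and τ = 16T/(πd³), so the von Mises stress is σ' = (16/πd³)·√(4M²+3T²).
√(4M²+3T²) = √(4×(6.750×10^6)² + 3×(9.010×10^6)²) = 2.063×10^7 N·mm.
d³ = 16×2.063×10^7/(π×43.70) = 2.405×10^6 mm³.
d = 134.0 mm.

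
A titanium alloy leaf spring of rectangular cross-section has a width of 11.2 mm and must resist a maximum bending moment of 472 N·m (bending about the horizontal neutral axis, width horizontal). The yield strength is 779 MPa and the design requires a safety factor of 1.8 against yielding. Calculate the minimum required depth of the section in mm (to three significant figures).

σ_allow = 779/1.8 = 432.8 MPa.
For a rectangular section σ = 6M/(bh²), so h² = 6M/(b σ_allow) = 6×472000/(11.2×432.8) = 584.3 mm².
h = 24.17 mm.

h = 24.2 mm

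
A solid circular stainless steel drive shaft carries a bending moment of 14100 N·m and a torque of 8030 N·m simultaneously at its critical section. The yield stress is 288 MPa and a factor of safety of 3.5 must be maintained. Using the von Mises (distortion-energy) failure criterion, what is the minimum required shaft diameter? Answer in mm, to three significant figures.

σ_allow = σ_y/n = 288/3.5 = 82.29 MPa.
For a solid shaft σ_b = 32M/(πd³) and τ = 16T/(πd³), so the von Mises stress is σ' = (16/πd³)·√(4M²+3T²).
√(4M²+3T²) = √(4×(1.410×10^7)² + 3×(8.030×10^6)²) = 3.144×10^7 N·mm.
d³ = 16×3.144×10^7/(π×82.29) = 1.946×10^6 mm³.
d = 124.9 mm.

d = 125 mm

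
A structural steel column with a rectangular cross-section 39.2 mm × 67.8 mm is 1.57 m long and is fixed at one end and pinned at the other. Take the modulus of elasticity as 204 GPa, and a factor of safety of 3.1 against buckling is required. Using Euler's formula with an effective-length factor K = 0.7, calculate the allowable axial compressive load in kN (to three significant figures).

P_allow = 183 kN

Buckling occurs about the weak axis: I_min = h·b³/12 = 67.8×39.2³/12 = 340300 mm⁴ (b = 39.2 mm is the smaller dimension).
Effective length L_e = KL = 0.7×1.57 m = 1099 mm.
Euler critical load P_cr = π²EI/L_e² = π²×204000×340300/1099² = 567300 N.
P_allow = P_cr/n = 567300/3.1 = 183000 N.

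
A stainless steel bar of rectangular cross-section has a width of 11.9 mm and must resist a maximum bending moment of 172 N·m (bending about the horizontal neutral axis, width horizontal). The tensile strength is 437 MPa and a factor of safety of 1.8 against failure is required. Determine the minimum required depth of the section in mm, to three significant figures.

σ_allow = 437/1.8 = 242.8 MPa.
For a rectangular section σ = 6M/(bh²), so h² = 6M/(b σ_allow) = 6×172000/(11.9×242.8) = 357.2 mm².
h = 18.90 mm.

h = 18.9 mm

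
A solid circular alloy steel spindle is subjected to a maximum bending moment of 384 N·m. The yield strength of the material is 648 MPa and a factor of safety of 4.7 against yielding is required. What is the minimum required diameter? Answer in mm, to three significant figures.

d = 30.5 mm

σ_allow = 648/4.7 = 137.9 MPa.
For a solid circular section σ = 32M/(πd³), so d³ = 32M/(π σ_allow) = 32×384000/(π×137.9) = 28370 mm³.
d = 30.50 mm.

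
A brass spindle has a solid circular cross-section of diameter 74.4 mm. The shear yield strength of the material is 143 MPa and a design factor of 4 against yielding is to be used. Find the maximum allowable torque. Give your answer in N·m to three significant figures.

T_allow = 2890 N·m

τ_allow = 143/4 = 35.75 MPa.
For a solid shaft T_allow = τ_allow·πd³/16; πd³/16 = π×74.4³/16 = 80860 mm³.
T_allow = 35.75×80860 = 2.891×10^6 N·mm = 2891 N·m.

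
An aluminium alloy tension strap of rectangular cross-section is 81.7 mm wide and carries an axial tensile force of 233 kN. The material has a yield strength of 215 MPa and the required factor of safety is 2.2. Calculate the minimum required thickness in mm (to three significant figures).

σ_allow = 215/2.2 = 97.73 MPa.
Required area A = F/σ_allow = 233000/97.73 = 2384 mm².
t = A/w = 2384/81.7 = 29.18 mm.

t = 29.2 mm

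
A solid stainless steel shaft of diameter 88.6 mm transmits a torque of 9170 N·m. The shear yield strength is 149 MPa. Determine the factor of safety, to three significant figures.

τ = 16T/(πd³) = 16×9170000/(π×88.6³) = 67.15 MPa.
n = τ_limit/τ = 149/67.15 = 2.219.

n = 2.22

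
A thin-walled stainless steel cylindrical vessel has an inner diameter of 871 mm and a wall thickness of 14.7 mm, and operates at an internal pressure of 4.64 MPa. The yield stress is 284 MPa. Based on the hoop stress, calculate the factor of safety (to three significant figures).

n = 2.07

σ_h = pD/(2t) = 4.64×871/(2×14.7) = 137.5 MPa.
n = 284/137.5 = 2.066.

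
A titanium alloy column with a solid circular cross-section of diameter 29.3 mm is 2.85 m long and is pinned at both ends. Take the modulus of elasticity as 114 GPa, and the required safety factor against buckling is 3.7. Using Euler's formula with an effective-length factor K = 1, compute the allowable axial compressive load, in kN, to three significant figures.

P_allow = 1.35 kN

I = πd⁴/64 = π×29.3⁴/64 = 36180 mm⁴.
Effective length L_e = KL = 1×2.85 m = 2850 mm.
Euler critical load P_cr = π²EI/L_e² = π²×114000×36180/2850² = 5011 N.
P_allow = P_cr/n = 5011/3.7 = 1354 N.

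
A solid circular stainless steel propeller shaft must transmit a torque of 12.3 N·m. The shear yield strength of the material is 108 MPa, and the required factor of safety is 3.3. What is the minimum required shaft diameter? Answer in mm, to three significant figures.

d = 12.4 mm

Allowable shear stress τ_allow = 108/3.3 = 32.73 MPa.
For a solid shaft τ = 16T/(πd³), so d³ = 16T/(π τ_allow) = 16×12300/(π×32.73) = 1914 mm³.
d = (1914)^(1/3) = 12.42 mm.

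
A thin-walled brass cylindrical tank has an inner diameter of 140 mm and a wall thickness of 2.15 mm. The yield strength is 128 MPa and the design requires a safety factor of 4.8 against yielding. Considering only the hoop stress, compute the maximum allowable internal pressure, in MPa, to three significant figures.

σ_allow = 128/4.8 = 26.67 MPa.
σ_h = pD/(2t) → p_allow = 2σ_allow t/D = 2×26.67×2.15/140 = 0.8190 MPa.

p_allow = 0.819 MPa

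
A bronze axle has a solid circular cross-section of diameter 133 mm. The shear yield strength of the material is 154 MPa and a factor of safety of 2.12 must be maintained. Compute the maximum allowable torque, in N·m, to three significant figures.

T_allow = 33600 N·m

τ_allow = 154/2.12 = 72.64 MPa.
For a solid shaft T_allow = τ_allow·πd³/16; πd³/16 = π×133³/16 = 461900 mm³.
T_allow = 72.64×461900 = 3.356×10^7 N·mm = 33560 N·m.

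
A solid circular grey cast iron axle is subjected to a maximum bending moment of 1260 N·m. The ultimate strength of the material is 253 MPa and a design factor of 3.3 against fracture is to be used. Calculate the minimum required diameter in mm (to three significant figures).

σ_allow = 253/3.3 = 76.67 MPa.
For a solid circular section σ = 32M/(πd³), so d³ = 32M/(π σ_allow) = 32×1260000/(π×76.67) = 167400 mm³.
d = 55.11 mm.

d = 55.1 mm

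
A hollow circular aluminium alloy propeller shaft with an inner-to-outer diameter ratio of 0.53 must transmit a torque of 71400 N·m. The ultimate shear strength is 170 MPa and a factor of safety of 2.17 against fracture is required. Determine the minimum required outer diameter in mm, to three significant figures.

d_o = 171 mm

τ_allow = 170/2.17 = 78.34 MPa.
For a hollow shaft τ = 16T/[πd_o³(1−k⁴)] with k = 0.53, so 1−k⁴ = 0.9211.
d_o³ = 16T/[π τ_allow (1−k⁴)] = 16×7.1400×10^7/(π×78.34×0.9211) = 5.039×10^6 mm³.
d_o = 171.4 mm.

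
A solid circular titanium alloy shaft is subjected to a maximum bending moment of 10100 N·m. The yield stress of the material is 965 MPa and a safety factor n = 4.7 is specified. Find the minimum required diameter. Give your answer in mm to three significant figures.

σ_allow = 965/4.7 = 205.3 MPa.
For a solid circular section σ = 32M/(πd³), so d³ = 32M/(π σ_allow) = 32×1.0100×10^7/(π×205.3) = 501100 mm³.
d = 79.43 mm.

d = 79.4 mm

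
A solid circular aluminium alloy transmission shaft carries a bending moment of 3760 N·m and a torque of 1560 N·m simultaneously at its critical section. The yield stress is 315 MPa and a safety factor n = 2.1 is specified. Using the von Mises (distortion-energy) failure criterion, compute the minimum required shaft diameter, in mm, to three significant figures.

d = 64.7 mm

σ_allow = σ_y/n = 315/2.1 = 150.0 MPa.
For a solid shaft σ_b = 32M/(πd³) and τ = 16T/(πd³), so the von Mises stress is σ' = (16/πd³)·√(4M²+3T²).
√(4M²+3T²) = √(4×(3.760×10^6)² + 3×(1.560×10^6)²) = 7.991×10^6 N·mm.
d³ = 16×7.991×10^6/(π×150.0) = 271300 mm³.
d = 64.74 mm.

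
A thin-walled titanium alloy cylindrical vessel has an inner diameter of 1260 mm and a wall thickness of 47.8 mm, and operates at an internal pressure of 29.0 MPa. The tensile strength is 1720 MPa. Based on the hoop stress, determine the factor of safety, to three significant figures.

σ_h = pD/(2t) = 29.0×1260/(2×47.8) = 382.2 MPa.
n = 1720/382.2 = 4.500.

n = 4.50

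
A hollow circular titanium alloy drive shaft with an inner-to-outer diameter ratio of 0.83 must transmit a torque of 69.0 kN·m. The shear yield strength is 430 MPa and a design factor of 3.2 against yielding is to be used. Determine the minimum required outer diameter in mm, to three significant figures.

τ_allow = 430/3.2 = 134.4 MPa.
For a hollow shaft τ = 16T/[πd_o³(1−k⁴)] with k = 0.83, so 1−k⁴ = 0.5254.
d_o³ = 16T/[π τ_allow (1−k⁴)] = 16×6.9000×10^7/(π×134.4×0.5254) = 4.977×10^6 mm³.
d_o = 170.7 mm.

d_o = 171 mm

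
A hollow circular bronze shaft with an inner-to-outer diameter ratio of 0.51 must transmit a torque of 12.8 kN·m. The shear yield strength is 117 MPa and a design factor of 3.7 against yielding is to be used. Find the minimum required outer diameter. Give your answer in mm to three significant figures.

d_o = 130 mm

τ_allow = 117/3.7 = 31.62 MPa.
For a hollow shaft τ = 16T/[πd_o³(1−k⁴)] with k = 0.51, so 1−k⁴ = 0.9323.
d_o³ = 16T/[π τ_allow (1−k⁴)] = 16×1.2800×10^7/(π×31.62×0.9323) = 2.211×10^6 mm³.
d_o = 130.3 mm.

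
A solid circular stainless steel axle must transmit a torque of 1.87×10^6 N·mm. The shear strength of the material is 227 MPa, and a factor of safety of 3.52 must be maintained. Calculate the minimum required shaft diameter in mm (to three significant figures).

Allowable shear stress τ_allow = 227/3.52 = 64.49 MPa.
For a solid shaft τ = 16T/(πd³), so d³ = 16T/(π τ_allow) = 16×1870000/(π×64.49) = 147700 mm³.
d = (147700)^(1/3) = 52.86 mm.

d = 52.9 mm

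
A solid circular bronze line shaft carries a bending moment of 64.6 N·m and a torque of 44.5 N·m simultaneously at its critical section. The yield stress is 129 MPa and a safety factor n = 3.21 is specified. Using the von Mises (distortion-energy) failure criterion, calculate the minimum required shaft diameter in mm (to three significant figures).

d = 26.7 mm

σ_allow = σ_y/n = 129/3.21 = 40.19 MPa.
For a solid shaft σ_b = 32M/(πd³) and τ = 16T/(πd³), so the von Mises stress is σ' = (16/πd³)·√(4M²+3T²).
√(4M²+3T²) = √(4×(64600)² + 3×(44500)²) = 150400 N·mm.
d³ = 16×150400/(π×40.19) = 19070 mm³.
d = 26.71 mm.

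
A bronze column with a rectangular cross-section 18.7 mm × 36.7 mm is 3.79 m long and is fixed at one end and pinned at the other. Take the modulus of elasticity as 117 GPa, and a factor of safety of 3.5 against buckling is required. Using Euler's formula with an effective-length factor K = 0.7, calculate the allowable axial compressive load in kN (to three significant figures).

Buckling occurs about the weak axis: I_min = h·b³/12 = 36.7×18.7³/12 = 20000 mm⁴ (b = 18.7 mm is the smaller dimension).
Effective length L_e = KL = 0.7×3.79 m = 2653 mm.
Euler critical load P_cr = π²EI/L_e² = π²×117000×20000/2653² = 3281 N.
P_allow = P_cr/n = 3281/3.5 = 937.5 N.

P_allow = 0.937 kN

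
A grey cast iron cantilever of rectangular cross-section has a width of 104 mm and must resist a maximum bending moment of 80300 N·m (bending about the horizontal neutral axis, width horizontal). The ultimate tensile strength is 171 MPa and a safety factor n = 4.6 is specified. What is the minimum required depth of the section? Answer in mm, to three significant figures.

h = 353 mm

σ_allow = 171/4.6 = 37.17 MPa.
For a rectangular section σ = 6M/(bh²), so h² = 6M/(b σ_allow) = 6×8.0300×10^7/(104×37.17) = 124600 mm².
h = 353.0 mm.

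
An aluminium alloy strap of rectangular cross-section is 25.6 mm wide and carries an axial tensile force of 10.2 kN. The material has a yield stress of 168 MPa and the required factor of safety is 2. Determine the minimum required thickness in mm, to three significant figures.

t = 4.74 mm

σ_allow = 168/2 = 84.00 MPa.
Required area A = F/σ_allow = 10200/84.00 = 121.4 mm².
t = A/w = 121.4/25.6 = 4.743 mm.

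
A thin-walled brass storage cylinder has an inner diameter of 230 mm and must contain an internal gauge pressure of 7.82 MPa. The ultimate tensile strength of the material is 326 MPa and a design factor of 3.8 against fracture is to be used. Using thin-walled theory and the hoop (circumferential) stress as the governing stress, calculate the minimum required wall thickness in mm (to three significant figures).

t = 10.5 mm

σ_allow = 326/3.8 = 85.79 MPa.
Hoop stress σ_h = pD/(2t), so t = pD/(2σ_allow) = 7.82×230/(2×85.79) = 10.48 mm.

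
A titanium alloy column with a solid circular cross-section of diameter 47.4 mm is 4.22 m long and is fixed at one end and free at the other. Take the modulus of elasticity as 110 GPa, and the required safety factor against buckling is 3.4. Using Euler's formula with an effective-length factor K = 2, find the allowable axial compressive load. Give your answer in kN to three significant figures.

I = πd⁴/64 = π×47.4⁴/64 = 247800 mm⁴.
Effective length L_e = KL = 2×4.22 m = 8440 mm.
Euler critical load P_cr = π²EI/L_e² = π²×110000×247800/8440² = 3777 N.
P_allow = P_cr/n = 3777/3.4 = 1111 N.

P_allow = 1.11 kN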